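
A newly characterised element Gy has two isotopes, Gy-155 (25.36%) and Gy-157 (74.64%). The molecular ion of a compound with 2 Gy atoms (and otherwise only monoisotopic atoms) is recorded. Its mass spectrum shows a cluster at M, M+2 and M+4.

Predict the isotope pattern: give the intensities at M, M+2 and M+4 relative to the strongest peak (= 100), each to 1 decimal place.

11.5 : 68.0 : 100.0

Each Gy atom is independently Gy-155 (p = 0.2536) or Gy-157 (q = 0.7464); the cluster is the binomial expansion (p + q)^2.
P(M) = 0.2536^2 = 0.064313
P(M+2) = 2 × 0.2536^1 × 0.7464^1 = 0.378574
P(M+4) = 0.7464^2 = 0.557113
The M+4 peak is largest (0.557113); scaling to 100 gives 11.5 : 68.0 : 100.0.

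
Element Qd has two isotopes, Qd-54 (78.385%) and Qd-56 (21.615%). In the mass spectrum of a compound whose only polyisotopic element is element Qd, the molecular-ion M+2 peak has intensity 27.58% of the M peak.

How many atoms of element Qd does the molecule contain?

1

With n Qd atoms, P(M+2)/P(M) = C(n,1)·p^(n−1)q / p^n = n·q/p = n · 0.21615/0.78385.
n = 0.2758 × 0.78385/0.21615 = 1.00 ≈ 1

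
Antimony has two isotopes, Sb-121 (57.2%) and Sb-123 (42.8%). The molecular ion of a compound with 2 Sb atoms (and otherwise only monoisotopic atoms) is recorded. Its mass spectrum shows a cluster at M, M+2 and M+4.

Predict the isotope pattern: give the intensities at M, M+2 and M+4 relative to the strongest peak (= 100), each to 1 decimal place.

Expanding (0.572 + 0.428)^2:
P(M) = 0.572^2 = 0.327184
P(M+2) = 2 × 0.572^1 × 0.428^1 = 0.489632
P(M+4) = 0.428^2 = 0.183184
The M+2 peak is largest (0.489632); scaling to 100 gives 66.8 : 100.0 : 37.4.

66.8 : 100.0 : 37.4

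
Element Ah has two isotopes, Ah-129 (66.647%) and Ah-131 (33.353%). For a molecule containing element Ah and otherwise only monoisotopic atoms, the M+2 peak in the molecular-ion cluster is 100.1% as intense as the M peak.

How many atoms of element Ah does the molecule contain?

For n independent Ah atoms, I(M+2)/I(M) = n · (abundance Ah-131) / (abundance Ah-129) = n · 0.33353/0.66647.
n = 1.001 × 0.66647/0.33353 = 2.00 ≈ 2

2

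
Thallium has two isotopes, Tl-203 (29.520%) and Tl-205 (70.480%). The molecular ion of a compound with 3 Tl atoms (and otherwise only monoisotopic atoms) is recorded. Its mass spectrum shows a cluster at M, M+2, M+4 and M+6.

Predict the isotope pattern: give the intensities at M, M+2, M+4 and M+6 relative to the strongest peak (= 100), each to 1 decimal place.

5.8 : 41.9 : 100.0 : 79.6

Expanding (0.29520 + 0.70480)^3:
P(M) = 0.29520^3 = 0.025725
P(M+2) = 3 × 0.29520^2 × 0.70480^1 = 0.184255
P(M+4) = 3 × 0.29520^1 × 0.70480^2 = 0.439916
P(M+6) = 0.70480^3 = 0.350104
The M+4 peak is largest (0.439916); scaling to 100 gives 5.8 : 41.9 : 100.0 : 79.6.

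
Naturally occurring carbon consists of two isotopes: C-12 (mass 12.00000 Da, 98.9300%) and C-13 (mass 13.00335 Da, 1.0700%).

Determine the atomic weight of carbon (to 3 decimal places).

12.011 Da

The abundance-weighted mean is 0.989300 × 12.00000 + 0.010700 × 13.00335
= 11.871600 + 0.139136 = 12.010736 Da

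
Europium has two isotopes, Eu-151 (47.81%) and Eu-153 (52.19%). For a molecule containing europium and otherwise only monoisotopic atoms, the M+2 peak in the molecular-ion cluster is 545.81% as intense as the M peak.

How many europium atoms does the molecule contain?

5

For n independent Eu atoms, I(M+2)/I(M) = n · (abundance Eu-153) / (abundance Eu-151) = n · 0.5219/0.4781.
n = 5.4581 × 0.4781/0.5219 = 5.00 ≈ 5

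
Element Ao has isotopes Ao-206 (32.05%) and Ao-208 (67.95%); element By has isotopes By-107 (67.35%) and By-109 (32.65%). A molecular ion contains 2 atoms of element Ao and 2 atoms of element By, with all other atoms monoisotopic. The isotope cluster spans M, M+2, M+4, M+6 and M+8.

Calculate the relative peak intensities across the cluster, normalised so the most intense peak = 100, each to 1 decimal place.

Element Ao pattern (n=2): 0.10272025 : 0.4355595 : 0.46172025
Element By pattern (n=2): 0.45360225 : 0.4397955 : 0.10660225
Convolve the two distributions (both contribute in 2-u steps):
  M: 0.10272025×0.45360225 = 0.046594
  M+2: 0.10272025×0.4397955 + 0.4355595×0.45360225 = 0.242747
  M+4: 0.10272025×0.10660225 + 0.4355595×0.4397955 + 0.46172025×0.45360225 = 0.411945
  M+6: 0.4355595×0.10660225 + 0.46172025×0.4397955 = 0.249494
  M+8: 0.46172025×0.10660225 = 0.049220
Scale to base peak (0.411945) = 100: 11.3 : 58.9 : 100.0 : 60.6 : 11.9

11.3 : 58.9 : 100.0 : 60.6 : 11.9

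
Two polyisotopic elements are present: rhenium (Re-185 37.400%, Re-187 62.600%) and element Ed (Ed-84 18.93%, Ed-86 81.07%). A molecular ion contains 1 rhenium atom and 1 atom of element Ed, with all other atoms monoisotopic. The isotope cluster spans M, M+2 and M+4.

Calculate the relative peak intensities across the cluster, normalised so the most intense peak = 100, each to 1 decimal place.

14.0 : 83.1 : 100.0

Rhenium pattern (n=1): 0.3740 : 0.6260
Element Ed pattern (n=1): 0.1893 : 0.8107
Convolve the two distributions (both contribute in 2-u steps):
  M: 0.3740×0.1893 = 0.070798
  M+2: 0.3740×0.8107 + 0.6260×0.1893 = 0.421704
  M+4: 0.6260×0.8107 = 0.507498
Scale to base peak (0.507498) = 100: 14.0 : 83.1 : 100.0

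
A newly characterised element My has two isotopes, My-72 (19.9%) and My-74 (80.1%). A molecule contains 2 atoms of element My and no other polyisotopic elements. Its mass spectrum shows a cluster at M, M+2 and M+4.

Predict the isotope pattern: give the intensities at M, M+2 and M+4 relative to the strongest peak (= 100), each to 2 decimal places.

The 2 My atoms are independent, so intensities follow the terms of (0.199 + 0.801)^2.
P(M) = 0.199^2 = 0.039601
P(M+2) = 2 × 0.199^1 × 0.801^1 = 0.318798
P(M+4) = 0.801^2 = 0.641601
The M+4 peak is largest (0.641601); scaling to 100 gives 6.17 : 49.69 : 100.00.

6.17 : 49.69 : 100.00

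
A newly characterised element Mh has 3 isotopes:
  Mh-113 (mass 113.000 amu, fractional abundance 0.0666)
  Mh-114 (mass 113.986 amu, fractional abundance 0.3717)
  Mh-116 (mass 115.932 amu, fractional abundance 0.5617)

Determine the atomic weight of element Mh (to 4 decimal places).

115.0134 amu

The abundance-weighted mean is 0.0666 × 113.000 + 0.3717 × 113.986 + 0.5617 × 115.932
= 7.52580 + 42.36860 + 65.11900 = 115.01340 amu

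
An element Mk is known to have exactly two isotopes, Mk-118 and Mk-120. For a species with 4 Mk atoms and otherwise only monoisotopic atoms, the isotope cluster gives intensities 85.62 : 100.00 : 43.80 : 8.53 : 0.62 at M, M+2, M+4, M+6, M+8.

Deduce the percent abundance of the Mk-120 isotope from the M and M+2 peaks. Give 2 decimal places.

Let p = fractional abundance of Mk-118. I(M+2)/I(M) = [C(4,1)·p^3·(1−p)] / p^4 = 4·(1−p)/p = 100.00/85.62 = 1.1680
(1−p)/p = 1.1680/4 = 0.2920  ⇒  p = 1/(1 + 0.2920) = 0.7740
Mk-118: 77.40%, Mk-120: 22.60%.

22.60%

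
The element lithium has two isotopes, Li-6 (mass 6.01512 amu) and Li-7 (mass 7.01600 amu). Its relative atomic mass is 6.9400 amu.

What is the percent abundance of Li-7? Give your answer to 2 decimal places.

92.41%

With x = fraction of Li-6 (so Li-7 is 1 − x):
6.01512·x + 7.01600·(1 − x) = 6.9400
(6.01512 − 7.01600)·x = 6.9400 − 7.01600
x = -0.07600 / -1.00088 = 0.07593 → 7.59% Li-6, 92.41% Li-7.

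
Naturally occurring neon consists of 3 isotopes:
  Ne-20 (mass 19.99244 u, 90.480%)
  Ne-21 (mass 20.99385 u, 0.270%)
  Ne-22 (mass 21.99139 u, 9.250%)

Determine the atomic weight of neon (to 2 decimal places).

20.18 u

Ar = Σ fᵢ·mᵢ = 0.90480 × 19.99244 + 0.00270 × 20.99385 + 0.09250 × 21.99139
= 18.089160 + 0.056683 + 2.034204 = 20.180047 u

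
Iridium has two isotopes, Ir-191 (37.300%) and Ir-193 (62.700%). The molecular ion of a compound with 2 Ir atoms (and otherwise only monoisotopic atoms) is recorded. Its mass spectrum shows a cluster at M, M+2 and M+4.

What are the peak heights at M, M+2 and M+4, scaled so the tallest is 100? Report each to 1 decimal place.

The 2 Ir atoms are independent, so intensities follow the terms of (0.37300 + 0.62700)^2.
P(M) = 0.37300^2 = 0.139129
P(M+2) = 2 × 0.37300^1 × 0.62700^1 = 0.467742
P(M+4) = 0.62700^2 = 0.393129
The M+2 peak is largest (0.467742); scaling to 100 gives 29.7 : 100.0 : 84.0.

29.7 : 100.0 : 84.0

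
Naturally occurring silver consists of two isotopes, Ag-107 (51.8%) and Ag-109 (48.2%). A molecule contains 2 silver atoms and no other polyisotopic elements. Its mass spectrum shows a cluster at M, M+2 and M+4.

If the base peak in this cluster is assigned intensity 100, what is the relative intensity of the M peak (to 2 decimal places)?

53.73

(0.518 + 0.482)^2 gives M 0.2683, M+2 0.4994, M+4 0.2323; the largest is M+2.
P(M+2) = C(2,1) × 0.518^1 × 0.482^1 = 2 × 0.5180 × 0.4820 = 0.499352 (base)
P(M) = C(2,0) × 0.518^2 × 0.482^0 = 1 × 0.268324 × 1.0000 = 0.268324
Relative intensity = 0.268324 / 0.499352 × 100 = 53.73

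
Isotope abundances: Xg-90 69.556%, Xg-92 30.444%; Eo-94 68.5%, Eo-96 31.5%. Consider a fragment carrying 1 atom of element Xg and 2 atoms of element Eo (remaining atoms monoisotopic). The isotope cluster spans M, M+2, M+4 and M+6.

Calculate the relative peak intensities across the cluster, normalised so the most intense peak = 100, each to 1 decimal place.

73.7 : 100.0 : 45.2 : 6.8

Element Xg pattern (n=1): 0.69556 : 0.30444
Element Eo pattern (n=2): 0.469225 : 0.43155 : 0.099225
Convolve the two distributions (both contribute in 2-u steps):
  M: 0.69556×0.469225 = 0.326374
  M+2: 0.69556×0.43155 + 0.30444×0.469225 = 0.443020
  M+4: 0.69556×0.099225 + 0.30444×0.43155 = 0.200398
  M+6: 0.30444×0.099225 = 0.030208
Scale to base peak (0.443020) = 100: 73.7 : 100.0 : 45.2 : 6.8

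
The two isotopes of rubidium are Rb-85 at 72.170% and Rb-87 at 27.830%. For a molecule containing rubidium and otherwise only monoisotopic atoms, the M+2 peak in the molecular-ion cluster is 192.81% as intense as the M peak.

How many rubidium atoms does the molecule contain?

5

With n Rb atoms, P(M+2)/P(M) = C(n,1)·p^(n−1)q / p^n = n·q/p = n · 0.27830/0.72170.
n = 1.9281 × 0.72170/0.27830 = 5.00 ≈ 5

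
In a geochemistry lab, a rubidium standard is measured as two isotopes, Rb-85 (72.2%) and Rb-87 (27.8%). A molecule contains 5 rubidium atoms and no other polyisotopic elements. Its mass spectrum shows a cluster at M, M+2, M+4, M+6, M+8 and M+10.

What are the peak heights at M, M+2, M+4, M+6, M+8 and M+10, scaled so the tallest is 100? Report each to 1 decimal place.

Each Rb atom is independently Rb-85 (p = 0.722) or Rb-87 (q = 0.278); the cluster is the binomial expansion (p + q)^5.
P(M) = 0.722^5 = 0.196194
P(M+2) = 5 × 0.722^4 × 0.278^1 = 0.377714
P(M+4) = 10 × 0.722^3 × 0.278^2 = 0.290872
P(M+6) = 10 × 0.722^2 × 0.278^3 = 0.111998
P(M+8) = 5 × 0.722^1 × 0.278^4 = 0.021562
P(M+10) = 0.278^5 = 0.001660
The M+2 peak is largest (0.377714); scaling to 100 gives 51.9 : 100.0 : 77.0 : 29.7 : 5.7 : 0.4.

51.9 : 100.0 : 77.0 : 29.7 : 5.7 : 0.4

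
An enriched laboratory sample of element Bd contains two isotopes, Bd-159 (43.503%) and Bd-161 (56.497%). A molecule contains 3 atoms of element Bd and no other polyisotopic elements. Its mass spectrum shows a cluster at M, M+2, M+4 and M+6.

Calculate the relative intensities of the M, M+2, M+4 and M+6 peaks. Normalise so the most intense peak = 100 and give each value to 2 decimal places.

19.76 : 77.00 : 100.00 : 43.29

Expanding (0.43503 + 0.56497)^3:
P(M) = 0.43503^3 = 0.082330
P(M+2) = 3 × 0.43503^2 × 0.56497^1 = 0.320764
P(M+4) = 3 × 0.43503^1 × 0.56497^2 = 0.416573
P(M+6) = 0.56497^3 = 0.180333
The M+4 peak is largest (0.416573); scaling to 100 gives 19.76 : 77.00 : 100.00 : 43.29.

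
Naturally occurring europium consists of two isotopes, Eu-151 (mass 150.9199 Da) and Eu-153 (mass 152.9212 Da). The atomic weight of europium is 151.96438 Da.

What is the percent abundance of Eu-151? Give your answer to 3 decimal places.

With x = fraction of Eu-151 (so Eu-153 is 1 − x):
150.9199·x + 152.9212·(1 − x) = 151.96438
(150.9199 − 152.9212)·x = 151.96438 − 152.9212
x = -0.95682 / -2.0013 = 0.47810 → 47.810% Eu-151, 52.190% Eu-153.

47.810%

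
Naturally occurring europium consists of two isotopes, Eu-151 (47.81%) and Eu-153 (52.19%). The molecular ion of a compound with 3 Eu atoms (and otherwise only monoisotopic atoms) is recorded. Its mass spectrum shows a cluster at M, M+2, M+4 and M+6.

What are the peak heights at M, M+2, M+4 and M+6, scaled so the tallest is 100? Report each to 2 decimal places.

The 3 Eu atoms are independent, so intensities follow the terms of (0.4781 + 0.5219)^3.
P(M) = 0.4781^3 = 0.109284
P(M+2) = 3 × 0.4781^2 × 0.5219^1 = 0.357887
P(M+4) = 3 × 0.4781^1 × 0.5219^2 = 0.390674
P(M+6) = 0.5219^3 = 0.142155
The M+4 peak is largest (0.390674); scaling to 100 gives 27.97 : 91.61 : 100.00 : 36.39.

27.97 : 91.61 : 100.00 : 36.39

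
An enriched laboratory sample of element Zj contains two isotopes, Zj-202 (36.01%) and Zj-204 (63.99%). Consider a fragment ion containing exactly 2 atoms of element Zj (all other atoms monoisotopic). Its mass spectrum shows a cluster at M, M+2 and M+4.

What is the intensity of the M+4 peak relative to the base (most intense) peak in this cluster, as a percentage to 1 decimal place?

88.9%

Term probabilities: M 0.1297, M+2 0.4609, M+4 0.4095. Base peak = M+2.
P(M+2) = C(2,1) × 0.3601^1 × 0.6399^1 = 2 × 0.3601 × 0.6399 = 0.460856 (base)
P(M+4) = C(2,2) × 0.3601^0 × 0.6399^2 = 1 × 1.0000 × 0.40947201 = 0.409472
Relative intensity = 0.409472 / 0.460856 × 100 = 88.9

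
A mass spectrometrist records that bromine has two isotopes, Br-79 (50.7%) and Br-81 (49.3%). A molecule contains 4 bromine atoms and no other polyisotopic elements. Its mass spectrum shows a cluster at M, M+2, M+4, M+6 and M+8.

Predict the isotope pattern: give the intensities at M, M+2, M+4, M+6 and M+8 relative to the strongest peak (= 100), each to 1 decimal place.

17.6 : 68.6 : 100.0 : 64.8 : 15.8

The 4 Br atoms are independent, so intensities follow the terms of (0.507 + 0.493)^4.
P(M) = 0.507^4 = 0.066074
P(M+2) = 4 × 0.507^3 × 0.493^1 = 0.256999
P(M+4) = 6 × 0.507^2 × 0.493^2 = 0.374853
P(M+6) = 4 × 0.507^1 × 0.493^3 = 0.243001
P(M+8) = 0.493^4 = 0.059073
The M+4 peak is largest (0.374853); scaling to 100 gives 17.6 : 68.6 : 100.0 : 64.8 : 15.8.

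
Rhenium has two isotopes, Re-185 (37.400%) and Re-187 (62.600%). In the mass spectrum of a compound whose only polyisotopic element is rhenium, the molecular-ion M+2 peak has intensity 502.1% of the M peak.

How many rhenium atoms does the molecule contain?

3

For n independent Re atoms, I(M+2)/I(M) = n · (abundance Re-187) / (abundance Re-185) = n · 0.62600/0.37400.
n = 5.021 × 0.37400/0.62600 = 3.00 ≈ 3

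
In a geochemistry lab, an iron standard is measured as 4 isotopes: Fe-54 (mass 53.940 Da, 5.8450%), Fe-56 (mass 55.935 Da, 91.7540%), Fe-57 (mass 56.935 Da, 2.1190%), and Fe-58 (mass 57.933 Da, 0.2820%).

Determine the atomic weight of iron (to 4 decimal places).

55.8452 Da

The abundance-weighted mean is 0.058450 × 53.940 + 0.917540 × 55.935 + 0.021190 × 56.935 + 0.002820 × 57.933
= 3.15279 + 51.32260 + 1.20645 + 0.16337 = 55.84521 Da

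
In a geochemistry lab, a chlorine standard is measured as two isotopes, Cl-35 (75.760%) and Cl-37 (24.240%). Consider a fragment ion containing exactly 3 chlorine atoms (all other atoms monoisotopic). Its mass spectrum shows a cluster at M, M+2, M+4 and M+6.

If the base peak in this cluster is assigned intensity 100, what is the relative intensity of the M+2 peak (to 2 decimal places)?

Term probabilities: M 0.4348, M+2 0.4174, M+4 0.1335, M+6 0.0142. Base peak = M.
P(M) = C(3,0) × 0.75760^3 × 0.24240^0 = 1 × 0.4348304 × 1.0000 = 0.434830 (base)
P(M+2) = C(3,1) × 0.75760^2 × 0.24240^1 = 3 × 0.57395776 × 0.2424 = 0.417382
Relative intensity = 0.417382 / 0.434830 × 100 = 95.99

95.99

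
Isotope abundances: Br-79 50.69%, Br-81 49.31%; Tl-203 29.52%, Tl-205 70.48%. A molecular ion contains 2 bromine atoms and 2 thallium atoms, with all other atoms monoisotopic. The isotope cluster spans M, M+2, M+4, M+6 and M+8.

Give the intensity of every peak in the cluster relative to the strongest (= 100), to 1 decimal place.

6.3 : 42.2 : 100.0 : 97.9 : 33.8

Bromine pattern (n=2): 0.25694761 : 0.49990478 : 0.24314761
Thallium pattern (n=2): 0.08714304 : 0.41611392 : 0.49674304
Convolve the two distributions (both contribute in 2-u steps):
  M: 0.25694761×0.08714304 = 0.022391
  M+2: 0.25694761×0.41611392 + 0.49990478×0.08714304 = 0.150483
  M+4: 0.25694761×0.49674304 + 0.49990478×0.41611392 + 0.24314761×0.08714304 = 0.356843
  M+6: 0.49990478×0.49674304 + 0.24314761×0.41611392 = 0.349501
  M+8: 0.24314761×0.49674304 = 0.120782
Scale to base peak (0.356843) = 100: 6.3 : 42.2 : 100.0 : 97.9 : 33.8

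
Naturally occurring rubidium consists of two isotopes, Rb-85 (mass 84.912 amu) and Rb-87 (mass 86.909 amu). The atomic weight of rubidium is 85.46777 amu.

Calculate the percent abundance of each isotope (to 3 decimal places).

Let x be the fractional abundance of Rb-85; then Rb-87 has abundance 1 − x.
84.912·x + 86.909·(1 − x) = 85.46777
(84.912 − 86.909)·x = 85.46777 − 86.909
x = -1.44123 / -1.997 = 0.72170 → 72.170% Rb-85, 27.830% Rb-87.

Rb-85: 72.170%, Rb-87: 27.830%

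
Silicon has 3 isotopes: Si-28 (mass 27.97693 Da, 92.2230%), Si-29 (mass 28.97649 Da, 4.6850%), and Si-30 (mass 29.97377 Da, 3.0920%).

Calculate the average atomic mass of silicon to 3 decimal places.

Weight each isotope mass by its fractional abundance: 0.922230 × 27.97693 + 0.046850 × 28.97649 + 0.030920 × 29.97377
= 25.801164 + 1.357549 + 0.926789 = 28.085502 Da

28.086 Da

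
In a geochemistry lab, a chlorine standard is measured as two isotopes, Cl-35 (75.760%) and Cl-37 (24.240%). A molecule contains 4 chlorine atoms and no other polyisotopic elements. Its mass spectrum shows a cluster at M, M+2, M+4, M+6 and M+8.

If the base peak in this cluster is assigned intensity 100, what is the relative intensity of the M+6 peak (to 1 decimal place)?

10.2

Binomial terms of (0.75760 + 0.24240)^4: M 0.3294, M+2 0.4216, M+4 0.2023, M+6 0.0432, M+8 0.0035 → M+2 is the base peak.
P(M+2) = C(4,1) × 0.75760^3 × 0.24240^1 = 4 × 0.4348304 × 0.2424 = 0.421612 (base)
P(M+6) = C(4,3) × 0.75760^1 × 0.24240^3 = 4 × 0.7576 × 0.01424288 = 0.043162
Relative intensity = 0.043162 / 0.421612 × 100 = 10.2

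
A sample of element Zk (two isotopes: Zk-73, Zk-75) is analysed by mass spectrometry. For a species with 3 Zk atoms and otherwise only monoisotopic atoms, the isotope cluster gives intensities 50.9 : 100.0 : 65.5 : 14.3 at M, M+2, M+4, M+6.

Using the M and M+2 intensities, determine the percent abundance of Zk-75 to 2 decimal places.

39.57%

Let p = fractional abundance of Zk-73. I(M+2)/I(M) = [C(3,1)·p^2·(1−p)] / p^3 = 3·(1−p)/p = 100.0/50.9 = 1.9646
(1−p)/p = 1.9646/3 = 0.6549  ⇒  p = 1/(1 + 0.6549) = 0.6043
Zk-73: 60.43%, Zk-75: 39.57%.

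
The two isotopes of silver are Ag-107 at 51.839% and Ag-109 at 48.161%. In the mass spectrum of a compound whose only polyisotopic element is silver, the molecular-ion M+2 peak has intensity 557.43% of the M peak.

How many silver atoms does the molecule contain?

6

With n Ag atoms, P(M+2)/P(M) = C(n,1)·p^(n−1)q / p^n = n·q/p = n · 0.48161/0.51839.
n = 5.5743 × 0.51839/0.48161 = 6.00 ≈ 6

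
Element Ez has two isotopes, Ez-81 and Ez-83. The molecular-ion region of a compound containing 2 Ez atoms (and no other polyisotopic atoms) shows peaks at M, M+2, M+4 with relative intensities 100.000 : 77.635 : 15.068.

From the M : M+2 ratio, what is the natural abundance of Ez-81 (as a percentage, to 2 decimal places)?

72.04%

If p is the fraction of Ez that is Ez-81, then I(M+2)/I(M) = [C(2,1)·p^1·(1−p)] / p^2 = 2·(1−p)/p = 77.635/100.000 = 0.7764
(1−p)/p = 0.7764/2 = 0.3882  ⇒  p = 1/(1 + 0.3882) = 0.7204
Ez-81: 72.04%, Ez-83: 27.96%.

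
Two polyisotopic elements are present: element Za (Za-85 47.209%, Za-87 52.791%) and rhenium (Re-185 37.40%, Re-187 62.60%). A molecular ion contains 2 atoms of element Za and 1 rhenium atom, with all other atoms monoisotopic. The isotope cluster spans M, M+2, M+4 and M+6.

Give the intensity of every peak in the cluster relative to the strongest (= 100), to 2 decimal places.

20.02 : 78.30 : 100.00 : 41.91

Element Za pattern (n=2): 0.22286897 : 0.49844206 : 0.27868897
Rhenium pattern (n=1): 0.3740 : 0.6260
Convolve the two distributions (both contribute in 2-u steps):
  M: 0.22286897×0.3740 = 0.083353
  M+2: 0.22286897×0.6260 + 0.49844206×0.3740 = 0.325933
  M+4: 0.49844206×0.6260 + 0.27868897×0.3740 = 0.416254
  M+6: 0.27868897×0.6260 = 0.174459
Scale to base peak (0.416254) = 100: 20.02 : 78.30 : 100.00 : 41.91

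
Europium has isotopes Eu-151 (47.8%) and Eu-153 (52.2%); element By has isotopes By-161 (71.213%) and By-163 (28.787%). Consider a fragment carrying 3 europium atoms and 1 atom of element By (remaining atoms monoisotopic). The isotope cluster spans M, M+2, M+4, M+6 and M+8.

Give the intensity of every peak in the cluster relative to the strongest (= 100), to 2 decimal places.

Europium pattern (n=3): 0.10921535 : 0.35780594 : 0.39074206 : 0.14223665
Element By pattern (n=1): 0.71213 : 0.28787
Convolve the two distributions (both contribute in 2-u steps):
  M: 0.10921535×0.71213 = 0.077776
  M+2: 0.10921535×0.28787 + 0.35780594×0.71213 = 0.286244
  M+4: 0.35780594×0.28787 + 0.39074206×0.71213 = 0.381261
  M+6: 0.39074206×0.28787 + 0.14223665×0.71213 = 0.213774
  M+8: 0.14223665×0.28787 = 0.040946
Scale to base peak (0.381261) = 100: 20.40 : 75.08 : 100.00 : 56.07 : 10.74

20.40 : 75.08 : 100.00 : 56.07 : 10.74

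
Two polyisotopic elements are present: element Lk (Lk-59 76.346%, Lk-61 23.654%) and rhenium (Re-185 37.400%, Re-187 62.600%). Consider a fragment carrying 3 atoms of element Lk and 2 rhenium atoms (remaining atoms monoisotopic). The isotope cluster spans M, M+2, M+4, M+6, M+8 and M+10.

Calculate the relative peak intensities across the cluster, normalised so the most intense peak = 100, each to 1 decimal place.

16.1 : 69.0 : 100.0 : 58.0 : 14.6 : 1.3

Element Lk pattern (n=3): 0.44499882 : 0.41361704 : 0.12814944 : 0.01323469
Rhenium pattern (n=2): 0.139876 : 0.468248 : 0.391876
Convolve the two distributions (both contribute in 2-u steps):
  M: 0.44499882×0.139876 = 0.062245
  M+2: 0.44499882×0.468248 + 0.41361704×0.139876 = 0.266225
  M+4: 0.44499882×0.391876 + 0.41361704×0.468248 + 0.12814944×0.139876 = 0.385985
  M+6: 0.41361704×0.391876 + 0.12814944×0.468248 + 0.01323469×0.139876 = 0.223944
  M+8: 0.12814944×0.391876 + 0.01323469×0.468248 = 0.056416
  M+10: 0.01323469×0.391876 = 0.005186
Scale to base peak (0.385985) = 100: 16.1 : 69.0 : 100.0 : 58.0 : 14.6 : 1.3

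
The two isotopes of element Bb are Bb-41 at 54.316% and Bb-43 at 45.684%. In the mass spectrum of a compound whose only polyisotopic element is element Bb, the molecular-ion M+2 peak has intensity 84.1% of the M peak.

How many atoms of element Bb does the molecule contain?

The M+2/M ratio from n Bb atoms is n · q/p = n · 0.45684/0.54316.
n = 0.841 × 0.54316/0.45684 = 1.00 ≈ 1

1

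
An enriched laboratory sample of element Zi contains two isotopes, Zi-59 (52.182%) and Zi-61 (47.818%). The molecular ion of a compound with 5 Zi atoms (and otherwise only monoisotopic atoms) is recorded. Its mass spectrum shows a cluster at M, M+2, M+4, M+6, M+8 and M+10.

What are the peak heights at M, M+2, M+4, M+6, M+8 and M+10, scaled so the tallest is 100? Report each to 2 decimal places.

Each Zi atom is independently Zi-59 (p = 0.52182) or Zi-61 (q = 0.47818); the cluster is the binomial expansion (p + q)^5.
P(M) = 0.52182^5 = 0.038690
P(M+2) = 5 × 0.52182^4 × 0.47818^1 = 0.177274
P(M+4) = 10 × 0.52182^3 × 0.47818^2 = 0.324896
P(M+6) = 10 × 0.52182^2 × 0.47818^3 = 0.297725
P(M+8) = 5 × 0.52182^1 × 0.47818^4 = 0.136413
P(M+10) = 0.47818^5 = 0.025001
The M+4 peak is largest (0.324896); scaling to 100 gives 11.91 : 54.56 : 100.00 : 91.64 : 41.99 : 7.70.

11.91 : 54.56 : 100.00 : 91.64 : 41.99 : 7.70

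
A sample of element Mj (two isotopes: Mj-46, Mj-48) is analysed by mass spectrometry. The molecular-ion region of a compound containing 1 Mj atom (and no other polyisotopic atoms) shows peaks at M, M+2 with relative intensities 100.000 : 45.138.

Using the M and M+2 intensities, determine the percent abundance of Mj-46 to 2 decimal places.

Let p = fractional abundance of Mj-46. I(M+2)/I(M) = [C(1,1)·p^0·(1−p)] / p^1 = 1·(1−p)/p = 45.138/100.000 = 0.4514
(1−p)/p = 0.4514/1 = 0.4514  ⇒  p = 1/(1 + 0.4514) = 0.6890
Mj-46: 68.90%, Mj-48: 31.10%.

68.90%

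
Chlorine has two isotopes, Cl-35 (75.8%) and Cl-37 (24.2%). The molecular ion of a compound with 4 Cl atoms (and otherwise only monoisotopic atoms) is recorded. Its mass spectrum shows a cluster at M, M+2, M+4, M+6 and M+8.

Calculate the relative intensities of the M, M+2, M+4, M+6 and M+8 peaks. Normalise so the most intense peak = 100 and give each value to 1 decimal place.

Each Cl atom is independently Cl-35 (p = 0.758) or Cl-37 (q = 0.242); the cluster is the binomial expansion (p + q)^4.
P(M) = 0.758^4 = 0.330124
P(M+2) = 4 × 0.758^3 × 0.242^1 = 0.421583
P(M+4) = 6 × 0.758^2 × 0.242^2 = 0.201893
P(M+6) = 4 × 0.758^1 × 0.242^3 = 0.042971
P(M+8) = 0.242^4 = 0.003430
The M+2 peak is largest (0.421583); scaling to 100 gives 78.3 : 100.0 : 47.9 : 10.2 : 0.8.

78.3 : 100.0 : 47.9 : 10.2 : 0.8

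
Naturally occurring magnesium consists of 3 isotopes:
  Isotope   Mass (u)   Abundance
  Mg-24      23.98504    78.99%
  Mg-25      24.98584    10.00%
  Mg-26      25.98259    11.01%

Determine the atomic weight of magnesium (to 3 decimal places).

Average mass = Σ (abundance × isotope mass) = 0.7899 × 23.98504 + 0.1000 × 24.98584 + 0.1101 × 25.98259
= 18.945783 + 2.498584 + 2.860683 = 24.305050 u

24.305 u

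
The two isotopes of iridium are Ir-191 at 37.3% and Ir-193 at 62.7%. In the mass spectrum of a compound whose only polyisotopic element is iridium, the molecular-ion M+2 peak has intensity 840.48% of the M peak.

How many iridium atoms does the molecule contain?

5

With n Ir atoms, P(M+2)/P(M) = C(n,1)·p^(n−1)q / p^n = n·q/p = n · 0.627/0.373.
n = 8.4048 × 0.373/0.627 = 5.00 ≈ 5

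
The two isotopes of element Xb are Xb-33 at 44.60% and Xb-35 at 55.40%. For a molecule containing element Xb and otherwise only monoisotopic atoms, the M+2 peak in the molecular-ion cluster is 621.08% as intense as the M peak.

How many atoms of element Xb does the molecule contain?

5

With n Xb atoms, P(M+2)/P(M) = C(n,1)·p^(n−1)q / p^n = n·q/p = n · 0.5540/0.4460.
n = 6.2108 × 0.4460/0.5540 = 5.00 ≈ 5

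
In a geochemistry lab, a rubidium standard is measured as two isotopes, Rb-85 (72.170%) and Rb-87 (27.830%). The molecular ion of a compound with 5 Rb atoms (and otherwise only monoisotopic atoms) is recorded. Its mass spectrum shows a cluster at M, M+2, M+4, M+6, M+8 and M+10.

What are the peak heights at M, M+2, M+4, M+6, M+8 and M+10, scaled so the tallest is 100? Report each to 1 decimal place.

51.9 : 100.0 : 77.1 : 29.7 : 5.7 : 0.4

The 5 Rb atoms are independent, so intensities follow the terms of (0.72170 + 0.27830)^5.
P(M) = 0.72170^5 = 0.195787
P(M+2) = 5 × 0.72170^4 × 0.27830^1 = 0.377494
P(M+4) = 10 × 0.72170^3 × 0.27830^2 = 0.291136
P(M+6) = 10 × 0.72170^2 × 0.27830^3 = 0.112267
P(M+8) = 5 × 0.72170^1 × 0.27830^4 = 0.021646
P(M+10) = 0.27830^5 = 0.001669
The M+2 peak is largest (0.377494); scaling to 100 gives 51.9 : 100.0 : 77.1 : 29.7 : 5.7 : 0.4.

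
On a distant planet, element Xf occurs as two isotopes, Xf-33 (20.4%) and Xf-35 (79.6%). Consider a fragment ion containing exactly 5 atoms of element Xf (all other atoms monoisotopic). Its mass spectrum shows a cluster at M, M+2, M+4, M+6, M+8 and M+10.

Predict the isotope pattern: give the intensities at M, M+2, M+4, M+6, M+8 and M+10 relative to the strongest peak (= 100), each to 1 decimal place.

0.1 : 1.7 : 13.1 : 51.3 : 100.0 : 78.0

Expanding (0.204 + 0.796)^5:
P(M) = 0.204^5 = 0.000353
P(M+2) = 5 × 0.204^4 × 0.796^1 = 0.006893
P(M+4) = 10 × 0.204^3 × 0.796^2 = 0.053792
P(M+6) = 10 × 0.204^2 × 0.796^3 = 0.209894
P(M+8) = 5 × 0.204^1 × 0.796^4 = 0.409499
P(M+10) = 0.796^5 = 0.319570
The M+8 peak is largest (0.409499); scaling to 100 gives 0.1 : 1.7 : 13.1 : 51.3 : 100.0 : 78.0.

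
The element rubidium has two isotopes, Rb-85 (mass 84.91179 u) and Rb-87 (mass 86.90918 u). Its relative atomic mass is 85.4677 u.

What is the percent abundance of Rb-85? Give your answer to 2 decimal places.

72.17%

With x = fraction of Rb-85 (so Rb-87 is 1 − x):
84.91179·x + 86.90918·(1 − x) = 85.4677
(84.91179 − 86.90918)·x = 85.4677 − 86.90918
x = -1.44148 / -1.99739 = 0.72168 → 72.17% Rb-85, 27.83% Rb-87.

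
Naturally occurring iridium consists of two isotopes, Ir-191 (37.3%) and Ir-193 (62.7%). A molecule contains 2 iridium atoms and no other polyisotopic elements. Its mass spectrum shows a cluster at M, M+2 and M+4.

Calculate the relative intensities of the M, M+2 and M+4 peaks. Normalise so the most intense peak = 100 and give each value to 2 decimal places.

Each Ir atom is independently Ir-191 (p = 0.373) or Ir-193 (q = 0.627); the cluster is the binomial expansion (p + q)^2.
P(M) = 0.373^2 = 0.139129
P(M+2) = 2 × 0.373^1 × 0.627^1 = 0.467742
P(M+4) = 0.627^2 = 0.393129
The M+2 peak is largest (0.467742); scaling to 100 gives 29.74 : 100.00 : 84.05.

29.74 : 100.00 : 84.05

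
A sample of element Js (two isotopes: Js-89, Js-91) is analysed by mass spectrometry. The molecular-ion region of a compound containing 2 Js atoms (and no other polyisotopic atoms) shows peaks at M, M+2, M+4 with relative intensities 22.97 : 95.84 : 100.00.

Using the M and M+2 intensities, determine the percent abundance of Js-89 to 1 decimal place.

Let p = fractional abundance of Js-89. I(M+2)/I(M) = [C(2,1)·p^1·(1−p)] / p^2 = 2·(1−p)/p = 95.84/22.97 = 4.1724
(1−p)/p = 4.1724/2 = 2.0862  ⇒  p = 1/(1 + 2.0862) = 0.3240
Js-89: 32.4%, Js-91: 67.6%.

32.4%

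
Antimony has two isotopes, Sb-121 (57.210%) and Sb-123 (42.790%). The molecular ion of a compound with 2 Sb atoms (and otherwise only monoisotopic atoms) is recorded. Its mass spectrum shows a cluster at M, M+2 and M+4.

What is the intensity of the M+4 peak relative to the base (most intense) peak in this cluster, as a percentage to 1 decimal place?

(0.57210 + 0.42790)^2 gives M 0.3273, M+2 0.4896, M+4 0.1831; the largest is M+2.
P(M+2) = C(2,1) × 0.57210^1 × 0.42790^1 = 2 × 0.5721 × 0.4279 = 0.489603 (base)
P(M+4) = C(2,2) × 0.57210^0 × 0.42790^2 = 1 × 1.0000 × 0.18309841 = 0.183098
Relative intensity = 0.183098 / 0.489603 × 100 = 37.4

37.4%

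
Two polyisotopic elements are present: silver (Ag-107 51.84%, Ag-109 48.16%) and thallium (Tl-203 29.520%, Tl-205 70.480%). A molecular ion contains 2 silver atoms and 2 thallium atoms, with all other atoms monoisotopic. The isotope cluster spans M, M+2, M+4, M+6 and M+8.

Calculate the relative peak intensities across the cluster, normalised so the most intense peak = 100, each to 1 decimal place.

6.5 : 43.0 : 100.0 : 95.3 : 31.9

Silver pattern (n=2): 0.26873856 : 0.49932288 : 0.23193856
Thallium pattern (n=2): 0.08714304 : 0.41611392 : 0.49674304
Convolve the two distributions (both contribute in 2-u steps):
  M: 0.26873856×0.08714304 = 0.023419
  M+2: 0.26873856×0.41611392 + 0.49932288×0.08714304 = 0.155338
  M+4: 0.26873856×0.49674304 + 0.49932288×0.41611392 + 0.23193856×0.08714304 = 0.361481
  M+6: 0.49932288×0.49674304 + 0.23193856×0.41611392 = 0.344548
  M+8: 0.23193856×0.49674304 = 0.115214
Scale to base peak (0.361481) = 100: 6.5 : 43.0 : 100.0 : 95.3 : 31.9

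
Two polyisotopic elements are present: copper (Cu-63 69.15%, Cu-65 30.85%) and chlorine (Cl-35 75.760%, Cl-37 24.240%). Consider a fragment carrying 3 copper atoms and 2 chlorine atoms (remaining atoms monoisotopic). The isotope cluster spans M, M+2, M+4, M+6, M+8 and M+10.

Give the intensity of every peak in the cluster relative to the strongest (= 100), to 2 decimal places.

50.55 : 100.00 : 78.65 : 30.73 : 5.96 : 0.46

Copper pattern (n=3): 0.33065611 : 0.44254842 : 0.19743483 : 0.02936064
Chlorine pattern (n=2): 0.57395776 : 0.36728448 : 0.05875776
Convolve the two distributions (both contribute in 2-u steps):
  M: 0.33065611×0.57395776 = 0.189783
  M+2: 0.33065611×0.36728448 + 0.44254842×0.57395776 = 0.375449
  M+4: 0.33065611×0.05875776 + 0.44254842×0.36728448 + 0.19743483×0.57395776 = 0.295289
  M+6: 0.44254842×0.05875776 + 0.19743483×0.36728448 + 0.02936064×0.57395776 = 0.115370
  M+8: 0.19743483×0.05875776 + 0.02936064×0.36728448 = 0.022385
  M+10: 0.02936064×0.05875776 = 0.001725
Scale to base peak (0.375449) = 100: 50.55 : 100.00 : 78.65 : 30.73 : 5.96 : 0.46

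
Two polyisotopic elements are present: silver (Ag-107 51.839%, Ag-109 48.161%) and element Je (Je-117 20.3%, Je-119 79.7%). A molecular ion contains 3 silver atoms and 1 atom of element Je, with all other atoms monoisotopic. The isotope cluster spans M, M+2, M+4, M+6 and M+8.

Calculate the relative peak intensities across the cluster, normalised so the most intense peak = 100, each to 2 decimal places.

7.39 : 49.61 : 100.00 : 81.05 : 23.27

Silver pattern (n=3): 0.13930601 : 0.38826655 : 0.36071887 : 0.11170857
Element Je pattern (n=1): 0.2030 : 0.7970
Convolve the two distributions (both contribute in 2-u steps):
  M: 0.13930601×0.2030 = 0.028279
  M+2: 0.13930601×0.7970 + 0.38826655×0.2030 = 0.189845
  M+4: 0.38826655×0.7970 + 0.36071887×0.2030 = 0.382674
  M+6: 0.36071887×0.7970 + 0.11170857×0.2030 = 0.310170
  M+8: 0.11170857×0.7970 = 0.089032
Scale to base peak (0.382674) = 100: 7.39 : 49.61 : 100.00 : 81.05 : 23.27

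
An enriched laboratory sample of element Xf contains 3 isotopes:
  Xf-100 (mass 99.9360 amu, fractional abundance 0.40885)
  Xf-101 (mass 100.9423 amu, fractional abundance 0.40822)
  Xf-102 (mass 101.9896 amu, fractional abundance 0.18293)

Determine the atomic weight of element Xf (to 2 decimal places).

Ar = Σ fᵢ·mᵢ = 0.40885 × 99.9360 + 0.40822 × 100.9423 + 0.18293 × 101.9896
= 40.85883 + 41.20667 + 18.65696 = 100.72246 amu

100.72 amu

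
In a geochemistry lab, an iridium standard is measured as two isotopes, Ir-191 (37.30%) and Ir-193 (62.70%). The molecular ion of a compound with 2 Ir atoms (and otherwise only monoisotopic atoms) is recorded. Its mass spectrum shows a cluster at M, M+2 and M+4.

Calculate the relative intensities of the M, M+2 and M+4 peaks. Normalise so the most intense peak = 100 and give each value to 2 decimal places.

29.74 : 100.00 : 84.05

Expanding (0.3730 + 0.6270)^2:
P(M) = 0.3730^2 = 0.139129
P(M+2) = 2 × 0.3730^1 × 0.6270^1 = 0.467742
P(M+4) = 0.6270^2 = 0.393129
The M+2 peak is largest (0.467742); scaling to 100 gives 29.74 : 100.00 : 84.05.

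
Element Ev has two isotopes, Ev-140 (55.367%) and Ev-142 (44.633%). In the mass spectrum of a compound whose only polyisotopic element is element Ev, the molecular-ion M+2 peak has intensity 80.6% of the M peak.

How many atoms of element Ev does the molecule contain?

For n independent Ev atoms, I(M+2)/I(M) = n · (abundance Ev-142) / (abundance Ev-140) = n · 0.44633/0.55367.
n = 0.806 × 0.55367/0.44633 = 1.00 ≈ 1

1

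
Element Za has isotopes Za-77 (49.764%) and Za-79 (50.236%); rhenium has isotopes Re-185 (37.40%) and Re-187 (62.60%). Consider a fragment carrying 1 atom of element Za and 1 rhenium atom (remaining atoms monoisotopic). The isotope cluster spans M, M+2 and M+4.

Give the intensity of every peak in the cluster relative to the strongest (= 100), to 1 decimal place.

37.3 : 100.0 : 63.0

Element Za pattern (n=1): 0.49764 : 0.50236
Rhenium pattern (n=1): 0.3740 : 0.6260
Convolve the two distributions (both contribute in 2-u steps):
  M: 0.49764×0.3740 = 0.186117
  M+2: 0.49764×0.6260 + 0.50236×0.3740 = 0.499405
  M+4: 0.50236×0.6260 = 0.314477
Scale to base peak (0.499405) = 100: 37.3 : 100.0 : 63.0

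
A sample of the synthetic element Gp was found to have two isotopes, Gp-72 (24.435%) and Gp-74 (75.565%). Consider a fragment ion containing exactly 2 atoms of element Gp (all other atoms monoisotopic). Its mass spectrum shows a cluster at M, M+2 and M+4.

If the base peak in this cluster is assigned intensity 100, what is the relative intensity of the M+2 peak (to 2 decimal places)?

64.67

Term probabilities: M 0.0597, M+2 0.3693, M+4 0.5710. Base peak = M+4.
P(M+4) = C(2,2) × 0.24435^0 × 0.75565^2 = 1 × 1.0000 × 0.57100692 = 0.571007 (base)
P(M+2) = C(2,1) × 0.24435^1 × 0.75565^1 = 2 × 0.24435 × 0.75565 = 0.369286
Relative intensity = 0.369286 / 0.571007 × 100 = 64.67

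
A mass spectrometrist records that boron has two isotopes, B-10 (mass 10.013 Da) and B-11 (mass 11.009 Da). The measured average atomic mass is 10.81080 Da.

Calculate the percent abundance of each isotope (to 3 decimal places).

With x = fraction of B-10 (so B-11 is 1 − x):
10.013·x + 11.009·(1 − x) = 10.81080
(10.013 − 11.009)·x = 10.81080 − 11.009
x = -0.19820 / -0.996 = 0.19900 → 19.900% B-10, 80.100% B-11.

B-10: 19.900%, B-11: 80.100%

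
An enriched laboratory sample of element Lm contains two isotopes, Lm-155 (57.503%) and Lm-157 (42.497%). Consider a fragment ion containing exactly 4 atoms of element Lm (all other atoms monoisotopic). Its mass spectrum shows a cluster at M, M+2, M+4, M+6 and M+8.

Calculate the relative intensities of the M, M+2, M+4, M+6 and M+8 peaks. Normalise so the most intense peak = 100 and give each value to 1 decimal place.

30.5 : 90.2 : 100.0 : 49.3 : 9.1

Expanding (0.57503 + 0.42497)^4:
P(M) = 0.57503^4 = 0.109336
P(M+2) = 4 × 0.57503^3 × 0.42497^1 = 0.323214
P(M+4) = 6 × 0.57503^2 × 0.42497^2 = 0.358302
P(M+6) = 4 × 0.57503^1 × 0.42497^3 = 0.176533
P(M+8) = 0.42497^4 = 0.032616
The M+4 peak is largest (0.358302); scaling to 100 gives 30.5 : 90.2 : 100.0 : 49.3 : 9.1.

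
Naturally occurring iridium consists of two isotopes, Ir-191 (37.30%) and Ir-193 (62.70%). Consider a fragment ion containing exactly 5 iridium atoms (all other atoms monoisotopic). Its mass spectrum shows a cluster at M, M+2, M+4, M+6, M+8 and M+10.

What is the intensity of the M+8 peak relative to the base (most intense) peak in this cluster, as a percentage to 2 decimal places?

84.05%

Binomial terms of (0.3730 + 0.6270)^5: M 0.0072, M+2 0.0607, M+4 0.2040, M+6 0.3429, M+8 0.2882, M+10 0.0969 → M+6 is the base peak.
P(M+6) = C(5,3) × 0.3730^2 × 0.6270^3 = 10 × 0.139129 × 0.24649188 = 0.342942 (base)
P(M+8) = C(5,4) × 0.3730^1 × 0.6270^4 = 5 × 0.3730 × 0.15455041 = 0.288237
Relative intensity = 0.288237 / 0.342942 × 100 = 84.05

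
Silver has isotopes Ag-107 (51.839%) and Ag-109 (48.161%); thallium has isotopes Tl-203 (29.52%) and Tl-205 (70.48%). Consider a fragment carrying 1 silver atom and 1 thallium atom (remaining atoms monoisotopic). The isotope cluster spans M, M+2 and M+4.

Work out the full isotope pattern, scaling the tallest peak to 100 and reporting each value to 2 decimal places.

30.15 : 100.00 : 66.88

Silver pattern (n=1): 0.51839 : 0.48161
Thallium pattern (n=1): 0.2952 : 0.7048
Convolve the two distributions (both contribute in 2-u steps):
  M: 0.51839×0.2952 = 0.153029
  M+2: 0.51839×0.7048 + 0.48161×0.2952 = 0.507533
  M+4: 0.48161×0.7048 = 0.339439
Scale to base peak (0.507533) = 100: 30.15 : 100.00 : 66.88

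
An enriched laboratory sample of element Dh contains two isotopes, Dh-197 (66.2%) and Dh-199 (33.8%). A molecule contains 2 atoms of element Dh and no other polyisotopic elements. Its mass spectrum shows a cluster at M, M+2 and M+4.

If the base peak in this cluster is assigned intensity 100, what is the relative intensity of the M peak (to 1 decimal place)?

Term probabilities: M 0.4382, M+2 0.4475, M+4 0.1142. Base peak = M+2.
P(M+2) = C(2,1) × 0.662^1 × 0.338^1 = 2 × 0.6620 × 0.3380 = 0.447512 (base)
P(M) = C(2,0) × 0.662^2 × 0.338^0 = 1 × 0.438244 × 1.0000 = 0.438244
Relative intensity = 0.438244 / 0.447512 × 100 = 97.9

97.9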